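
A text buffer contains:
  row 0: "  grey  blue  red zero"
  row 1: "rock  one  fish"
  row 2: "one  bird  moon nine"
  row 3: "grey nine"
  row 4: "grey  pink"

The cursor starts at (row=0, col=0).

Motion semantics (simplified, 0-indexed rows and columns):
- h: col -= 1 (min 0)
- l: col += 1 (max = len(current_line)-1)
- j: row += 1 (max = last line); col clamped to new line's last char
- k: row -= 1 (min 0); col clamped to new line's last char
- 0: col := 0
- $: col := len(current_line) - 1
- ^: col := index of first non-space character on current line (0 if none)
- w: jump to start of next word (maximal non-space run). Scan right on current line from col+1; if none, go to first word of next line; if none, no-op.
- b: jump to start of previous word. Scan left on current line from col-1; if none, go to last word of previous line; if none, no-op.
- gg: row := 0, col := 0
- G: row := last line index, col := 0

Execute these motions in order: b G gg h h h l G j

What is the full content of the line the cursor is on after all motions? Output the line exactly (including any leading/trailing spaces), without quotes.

Answer: grey  pink

Derivation:
After 1 (b): row=0 col=0 char='_'
After 2 (G): row=4 col=0 char='g'
After 3 (gg): row=0 col=0 char='_'
After 4 (h): row=0 col=0 char='_'
After 5 (h): row=0 col=0 char='_'
After 6 (h): row=0 col=0 char='_'
After 7 (l): row=0 col=1 char='_'
After 8 (G): row=4 col=0 char='g'
After 9 (j): row=4 col=0 char='g'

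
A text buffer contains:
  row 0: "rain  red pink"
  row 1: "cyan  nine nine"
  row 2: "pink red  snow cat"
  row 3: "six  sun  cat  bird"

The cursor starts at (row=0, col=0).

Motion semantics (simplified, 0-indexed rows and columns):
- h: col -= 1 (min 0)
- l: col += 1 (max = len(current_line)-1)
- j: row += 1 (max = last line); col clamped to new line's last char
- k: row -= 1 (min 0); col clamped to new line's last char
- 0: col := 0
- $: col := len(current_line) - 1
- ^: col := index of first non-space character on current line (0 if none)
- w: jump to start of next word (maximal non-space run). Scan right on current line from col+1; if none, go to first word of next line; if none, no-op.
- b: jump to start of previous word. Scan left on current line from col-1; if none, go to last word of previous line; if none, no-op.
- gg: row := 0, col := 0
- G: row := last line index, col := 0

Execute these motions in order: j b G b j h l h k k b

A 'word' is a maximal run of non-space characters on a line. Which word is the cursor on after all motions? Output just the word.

After 1 (j): row=1 col=0 char='c'
After 2 (b): row=0 col=10 char='p'
After 3 (G): row=3 col=0 char='s'
After 4 (b): row=2 col=15 char='c'
After 5 (j): row=3 col=15 char='b'
After 6 (h): row=3 col=14 char='_'
After 7 (l): row=3 col=15 char='b'
After 8 (h): row=3 col=14 char='_'
After 9 (k): row=2 col=14 char='_'
After 10 (k): row=1 col=14 char='e'
After 11 (b): row=1 col=11 char='n'

Answer: nine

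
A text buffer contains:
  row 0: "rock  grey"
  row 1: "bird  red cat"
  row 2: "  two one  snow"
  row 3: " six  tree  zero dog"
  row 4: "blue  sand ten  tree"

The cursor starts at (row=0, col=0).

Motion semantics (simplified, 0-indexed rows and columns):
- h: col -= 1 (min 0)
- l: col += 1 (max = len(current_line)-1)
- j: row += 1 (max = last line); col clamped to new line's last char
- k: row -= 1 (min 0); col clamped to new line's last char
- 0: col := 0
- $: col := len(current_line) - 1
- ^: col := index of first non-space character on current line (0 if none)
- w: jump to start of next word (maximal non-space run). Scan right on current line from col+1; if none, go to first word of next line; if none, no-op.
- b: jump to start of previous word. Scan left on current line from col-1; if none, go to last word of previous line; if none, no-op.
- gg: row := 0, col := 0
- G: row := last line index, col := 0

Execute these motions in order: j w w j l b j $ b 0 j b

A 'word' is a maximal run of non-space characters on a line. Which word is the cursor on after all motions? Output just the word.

Answer: dog

Derivation:
After 1 (j): row=1 col=0 char='b'
After 2 (w): row=1 col=6 char='r'
After 3 (w): row=1 col=10 char='c'
After 4 (j): row=2 col=10 char='_'
After 5 (l): row=2 col=11 char='s'
After 6 (b): row=2 col=6 char='o'
After 7 (j): row=3 col=6 char='t'
After 8 ($): row=3 col=19 char='g'
After 9 (b): row=3 col=17 char='d'
After 10 (0): row=3 col=0 char='_'
After 11 (j): row=4 col=0 char='b'
After 12 (b): row=3 col=17 char='d'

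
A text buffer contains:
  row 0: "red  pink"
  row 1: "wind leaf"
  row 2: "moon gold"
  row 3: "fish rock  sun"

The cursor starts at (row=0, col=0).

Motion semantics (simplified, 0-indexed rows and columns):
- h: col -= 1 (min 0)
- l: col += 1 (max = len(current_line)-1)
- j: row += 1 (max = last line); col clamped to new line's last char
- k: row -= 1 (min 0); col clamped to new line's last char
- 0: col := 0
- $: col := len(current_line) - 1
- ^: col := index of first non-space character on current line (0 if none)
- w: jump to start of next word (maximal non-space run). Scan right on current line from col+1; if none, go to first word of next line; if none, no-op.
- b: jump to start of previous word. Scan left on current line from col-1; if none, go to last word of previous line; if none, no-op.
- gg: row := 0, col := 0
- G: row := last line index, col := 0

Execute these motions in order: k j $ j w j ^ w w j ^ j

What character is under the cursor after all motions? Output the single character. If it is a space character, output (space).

After 1 (k): row=0 col=0 char='r'
After 2 (j): row=1 col=0 char='w'
After 3 ($): row=1 col=8 char='f'
After 4 (j): row=2 col=8 char='d'
After 5 (w): row=3 col=0 char='f'
After 6 (j): row=3 col=0 char='f'
After 7 (^): row=3 col=0 char='f'
After 8 (w): row=3 col=5 char='r'
After 9 (w): row=3 col=11 char='s'
After 10 (j): row=3 col=11 char='s'
After 11 (^): row=3 col=0 char='f'
After 12 (j): row=3 col=0 char='f'

Answer: f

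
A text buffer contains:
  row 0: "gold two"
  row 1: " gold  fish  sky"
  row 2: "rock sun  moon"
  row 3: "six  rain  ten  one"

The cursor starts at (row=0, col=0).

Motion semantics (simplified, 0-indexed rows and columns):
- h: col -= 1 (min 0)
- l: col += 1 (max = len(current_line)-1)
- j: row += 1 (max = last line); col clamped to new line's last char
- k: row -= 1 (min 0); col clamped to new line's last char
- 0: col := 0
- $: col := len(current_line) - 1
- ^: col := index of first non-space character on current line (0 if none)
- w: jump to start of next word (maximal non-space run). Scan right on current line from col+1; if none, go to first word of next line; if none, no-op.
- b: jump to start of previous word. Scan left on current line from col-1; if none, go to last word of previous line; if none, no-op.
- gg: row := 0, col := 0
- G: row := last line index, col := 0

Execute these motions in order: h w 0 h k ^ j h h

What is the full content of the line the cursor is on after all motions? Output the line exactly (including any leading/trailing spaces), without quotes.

Answer:  gold  fish  sky

Derivation:
After 1 (h): row=0 col=0 char='g'
After 2 (w): row=0 col=5 char='t'
After 3 (0): row=0 col=0 char='g'
After 4 (h): row=0 col=0 char='g'
After 5 (k): row=0 col=0 char='g'
After 6 (^): row=0 col=0 char='g'
After 7 (j): row=1 col=0 char='_'
After 8 (h): row=1 col=0 char='_'
After 9 (h): row=1 col=0 char='_'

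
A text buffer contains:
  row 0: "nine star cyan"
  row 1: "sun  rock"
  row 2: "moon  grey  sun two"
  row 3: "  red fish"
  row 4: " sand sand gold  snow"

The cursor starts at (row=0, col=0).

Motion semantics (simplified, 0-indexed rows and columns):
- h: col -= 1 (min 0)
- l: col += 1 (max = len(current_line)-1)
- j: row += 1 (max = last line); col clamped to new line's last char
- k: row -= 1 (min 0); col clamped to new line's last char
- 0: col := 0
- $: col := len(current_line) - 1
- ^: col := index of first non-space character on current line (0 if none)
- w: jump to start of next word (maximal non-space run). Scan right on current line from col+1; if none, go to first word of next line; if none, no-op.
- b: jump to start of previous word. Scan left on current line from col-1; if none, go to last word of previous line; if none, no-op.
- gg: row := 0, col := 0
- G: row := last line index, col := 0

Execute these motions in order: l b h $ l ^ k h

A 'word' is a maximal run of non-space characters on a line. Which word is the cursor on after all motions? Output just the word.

Answer: nine

Derivation:
After 1 (l): row=0 col=1 char='i'
After 2 (b): row=0 col=0 char='n'
After 3 (h): row=0 col=0 char='n'
After 4 ($): row=0 col=13 char='n'
After 5 (l): row=0 col=13 char='n'
After 6 (^): row=0 col=0 char='n'
After 7 (k): row=0 col=0 char='n'
After 8 (h): row=0 col=0 char='n'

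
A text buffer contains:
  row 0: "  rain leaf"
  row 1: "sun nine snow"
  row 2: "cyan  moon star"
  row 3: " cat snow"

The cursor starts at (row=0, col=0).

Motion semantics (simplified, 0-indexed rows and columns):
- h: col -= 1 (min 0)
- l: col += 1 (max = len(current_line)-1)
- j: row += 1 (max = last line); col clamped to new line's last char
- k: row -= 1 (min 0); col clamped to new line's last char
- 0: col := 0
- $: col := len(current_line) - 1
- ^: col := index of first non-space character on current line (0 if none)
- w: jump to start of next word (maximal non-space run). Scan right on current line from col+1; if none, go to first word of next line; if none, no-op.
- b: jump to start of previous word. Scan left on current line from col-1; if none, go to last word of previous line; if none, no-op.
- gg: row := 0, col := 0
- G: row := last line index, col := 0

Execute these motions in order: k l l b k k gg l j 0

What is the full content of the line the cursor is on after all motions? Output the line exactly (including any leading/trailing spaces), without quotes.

Answer: sun nine snow

Derivation:
After 1 (k): row=0 col=0 char='_'
After 2 (l): row=0 col=1 char='_'
After 3 (l): row=0 col=2 char='r'
After 4 (b): row=0 col=2 char='r'
After 5 (k): row=0 col=2 char='r'
After 6 (k): row=0 col=2 char='r'
After 7 (gg): row=0 col=0 char='_'
After 8 (l): row=0 col=1 char='_'
After 9 (j): row=1 col=1 char='u'
After 10 (0): row=1 col=0 char='s'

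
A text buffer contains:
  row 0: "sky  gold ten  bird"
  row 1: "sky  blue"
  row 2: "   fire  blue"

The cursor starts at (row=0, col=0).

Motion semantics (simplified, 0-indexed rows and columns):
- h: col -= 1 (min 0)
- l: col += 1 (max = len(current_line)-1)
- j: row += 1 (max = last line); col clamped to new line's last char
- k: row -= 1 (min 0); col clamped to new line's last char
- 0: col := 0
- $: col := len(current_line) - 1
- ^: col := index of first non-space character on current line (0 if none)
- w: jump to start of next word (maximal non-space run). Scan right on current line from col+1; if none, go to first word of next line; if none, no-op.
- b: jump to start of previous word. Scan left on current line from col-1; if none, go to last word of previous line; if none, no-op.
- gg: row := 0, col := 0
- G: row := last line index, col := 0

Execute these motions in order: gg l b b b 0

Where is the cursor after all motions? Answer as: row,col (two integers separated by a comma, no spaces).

Answer: 0,0

Derivation:
After 1 (gg): row=0 col=0 char='s'
After 2 (l): row=0 col=1 char='k'
After 3 (b): row=0 col=0 char='s'
After 4 (b): row=0 col=0 char='s'
After 5 (b): row=0 col=0 char='s'
After 6 (0): row=0 col=0 char='s'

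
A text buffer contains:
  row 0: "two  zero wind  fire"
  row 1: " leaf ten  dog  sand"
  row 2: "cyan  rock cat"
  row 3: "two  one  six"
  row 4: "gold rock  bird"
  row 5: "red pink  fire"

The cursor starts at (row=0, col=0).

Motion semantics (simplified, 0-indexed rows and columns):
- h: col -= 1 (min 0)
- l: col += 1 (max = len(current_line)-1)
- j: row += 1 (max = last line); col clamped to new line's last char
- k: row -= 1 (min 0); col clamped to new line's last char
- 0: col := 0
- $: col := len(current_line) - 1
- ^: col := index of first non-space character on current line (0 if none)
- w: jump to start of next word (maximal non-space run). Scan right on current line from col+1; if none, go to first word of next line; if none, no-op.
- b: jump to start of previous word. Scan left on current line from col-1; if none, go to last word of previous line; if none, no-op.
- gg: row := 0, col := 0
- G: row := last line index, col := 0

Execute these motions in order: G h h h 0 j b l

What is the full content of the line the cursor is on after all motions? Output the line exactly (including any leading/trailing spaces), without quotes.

Answer: gold rock  bird

Derivation:
After 1 (G): row=5 col=0 char='r'
After 2 (h): row=5 col=0 char='r'
After 3 (h): row=5 col=0 char='r'
After 4 (h): row=5 col=0 char='r'
After 5 (0): row=5 col=0 char='r'
After 6 (j): row=5 col=0 char='r'
After 7 (b): row=4 col=11 char='b'
After 8 (l): row=4 col=12 char='i'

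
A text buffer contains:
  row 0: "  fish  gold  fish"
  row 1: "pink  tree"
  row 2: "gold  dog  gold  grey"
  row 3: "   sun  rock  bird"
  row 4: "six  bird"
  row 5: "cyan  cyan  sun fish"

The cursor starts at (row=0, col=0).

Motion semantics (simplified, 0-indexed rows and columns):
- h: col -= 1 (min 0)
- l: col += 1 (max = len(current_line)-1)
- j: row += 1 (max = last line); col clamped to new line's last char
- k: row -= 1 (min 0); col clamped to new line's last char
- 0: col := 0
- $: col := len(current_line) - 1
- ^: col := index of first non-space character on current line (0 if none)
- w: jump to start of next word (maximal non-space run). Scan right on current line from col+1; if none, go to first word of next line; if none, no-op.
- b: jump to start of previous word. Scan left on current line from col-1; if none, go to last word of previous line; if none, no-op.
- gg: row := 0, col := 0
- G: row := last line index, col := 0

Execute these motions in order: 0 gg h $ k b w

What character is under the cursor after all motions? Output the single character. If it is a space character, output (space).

Answer: p

Derivation:
After 1 (0): row=0 col=0 char='_'
After 2 (gg): row=0 col=0 char='_'
After 3 (h): row=0 col=0 char='_'
After 4 ($): row=0 col=17 char='h'
After 5 (k): row=0 col=17 char='h'
After 6 (b): row=0 col=14 char='f'
After 7 (w): row=1 col=0 char='p'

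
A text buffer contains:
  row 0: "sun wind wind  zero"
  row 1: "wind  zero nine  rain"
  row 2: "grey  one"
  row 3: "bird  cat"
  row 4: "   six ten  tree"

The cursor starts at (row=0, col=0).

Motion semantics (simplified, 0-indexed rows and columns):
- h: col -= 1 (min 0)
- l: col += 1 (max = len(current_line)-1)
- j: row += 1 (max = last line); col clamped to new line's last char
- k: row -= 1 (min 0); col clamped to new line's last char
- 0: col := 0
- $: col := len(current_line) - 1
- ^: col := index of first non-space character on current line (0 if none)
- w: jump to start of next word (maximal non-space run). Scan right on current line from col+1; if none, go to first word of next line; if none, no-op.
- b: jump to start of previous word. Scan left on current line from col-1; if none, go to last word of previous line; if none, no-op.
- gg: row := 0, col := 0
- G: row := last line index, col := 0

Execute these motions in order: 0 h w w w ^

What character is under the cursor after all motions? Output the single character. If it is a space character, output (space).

After 1 (0): row=0 col=0 char='s'
After 2 (h): row=0 col=0 char='s'
After 3 (w): row=0 col=4 char='w'
After 4 (w): row=0 col=9 char='w'
After 5 (w): row=0 col=15 char='z'
After 6 (^): row=0 col=0 char='s'

Answer: s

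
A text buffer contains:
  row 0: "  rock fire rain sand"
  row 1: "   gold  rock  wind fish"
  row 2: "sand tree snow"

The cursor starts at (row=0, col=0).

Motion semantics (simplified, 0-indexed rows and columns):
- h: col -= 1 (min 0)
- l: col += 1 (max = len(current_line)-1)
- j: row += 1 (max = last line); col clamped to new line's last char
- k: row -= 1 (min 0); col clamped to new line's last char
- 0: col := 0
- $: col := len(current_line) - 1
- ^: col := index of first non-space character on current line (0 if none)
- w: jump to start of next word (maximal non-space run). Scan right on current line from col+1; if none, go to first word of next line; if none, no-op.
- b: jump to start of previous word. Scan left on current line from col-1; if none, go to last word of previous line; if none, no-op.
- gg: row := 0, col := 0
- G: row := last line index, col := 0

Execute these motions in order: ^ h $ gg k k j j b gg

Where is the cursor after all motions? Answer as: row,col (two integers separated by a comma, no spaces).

After 1 (^): row=0 col=2 char='r'
After 2 (h): row=0 col=1 char='_'
After 3 ($): row=0 col=20 char='d'
After 4 (gg): row=0 col=0 char='_'
After 5 (k): row=0 col=0 char='_'
After 6 (k): row=0 col=0 char='_'
After 7 (j): row=1 col=0 char='_'
After 8 (j): row=2 col=0 char='s'
After 9 (b): row=1 col=20 char='f'
After 10 (gg): row=0 col=0 char='_'

Answer: 0,0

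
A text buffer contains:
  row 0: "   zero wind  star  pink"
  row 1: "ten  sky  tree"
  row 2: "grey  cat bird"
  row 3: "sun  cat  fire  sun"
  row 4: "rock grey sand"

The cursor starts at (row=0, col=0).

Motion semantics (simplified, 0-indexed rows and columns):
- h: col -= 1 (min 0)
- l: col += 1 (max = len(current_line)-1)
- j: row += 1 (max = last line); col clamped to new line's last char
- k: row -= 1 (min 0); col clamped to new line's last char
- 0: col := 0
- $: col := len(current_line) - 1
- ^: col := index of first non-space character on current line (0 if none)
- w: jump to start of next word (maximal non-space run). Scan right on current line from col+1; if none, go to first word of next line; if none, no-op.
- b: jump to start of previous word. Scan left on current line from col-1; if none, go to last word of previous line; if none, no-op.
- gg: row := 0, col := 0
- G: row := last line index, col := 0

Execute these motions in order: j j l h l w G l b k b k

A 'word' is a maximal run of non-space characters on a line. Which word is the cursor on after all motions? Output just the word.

Answer: tree

Derivation:
After 1 (j): row=1 col=0 char='t'
After 2 (j): row=2 col=0 char='g'
After 3 (l): row=2 col=1 char='r'
After 4 (h): row=2 col=0 char='g'
After 5 (l): row=2 col=1 char='r'
After 6 (w): row=2 col=6 char='c'
After 7 (G): row=4 col=0 char='r'
After 8 (l): row=4 col=1 char='o'
After 9 (b): row=4 col=0 char='r'
After 10 (k): row=3 col=0 char='s'
After 11 (b): row=2 col=10 char='b'
After 12 (k): row=1 col=10 char='t'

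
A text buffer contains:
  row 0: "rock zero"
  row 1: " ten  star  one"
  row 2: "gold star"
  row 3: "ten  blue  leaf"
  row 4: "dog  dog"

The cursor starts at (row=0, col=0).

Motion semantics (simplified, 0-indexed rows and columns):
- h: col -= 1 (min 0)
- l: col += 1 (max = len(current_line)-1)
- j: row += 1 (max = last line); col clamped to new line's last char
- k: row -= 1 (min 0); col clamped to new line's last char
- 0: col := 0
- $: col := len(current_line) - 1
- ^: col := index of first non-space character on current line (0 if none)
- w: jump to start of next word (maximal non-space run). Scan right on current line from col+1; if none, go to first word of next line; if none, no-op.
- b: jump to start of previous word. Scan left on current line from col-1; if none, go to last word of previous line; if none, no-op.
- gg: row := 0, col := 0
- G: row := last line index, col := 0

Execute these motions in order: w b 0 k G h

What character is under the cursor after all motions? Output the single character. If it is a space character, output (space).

Answer: d

Derivation:
After 1 (w): row=0 col=5 char='z'
After 2 (b): row=0 col=0 char='r'
After 3 (0): row=0 col=0 char='r'
After 4 (k): row=0 col=0 char='r'
After 5 (G): row=4 col=0 char='d'
After 6 (h): row=4 col=0 char='d'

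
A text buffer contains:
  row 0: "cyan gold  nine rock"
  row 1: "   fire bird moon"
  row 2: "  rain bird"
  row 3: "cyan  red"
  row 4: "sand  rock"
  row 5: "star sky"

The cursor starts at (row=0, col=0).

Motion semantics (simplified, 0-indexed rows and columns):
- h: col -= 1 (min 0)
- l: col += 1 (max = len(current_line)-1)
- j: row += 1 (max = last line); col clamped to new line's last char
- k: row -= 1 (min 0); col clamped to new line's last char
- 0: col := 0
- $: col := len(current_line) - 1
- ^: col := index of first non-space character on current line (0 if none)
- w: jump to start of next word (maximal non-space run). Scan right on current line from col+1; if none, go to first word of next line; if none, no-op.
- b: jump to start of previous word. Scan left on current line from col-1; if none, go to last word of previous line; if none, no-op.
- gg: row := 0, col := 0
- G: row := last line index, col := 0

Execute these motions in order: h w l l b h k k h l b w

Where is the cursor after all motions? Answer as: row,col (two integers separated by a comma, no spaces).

Answer: 0,5

Derivation:
After 1 (h): row=0 col=0 char='c'
After 2 (w): row=0 col=5 char='g'
After 3 (l): row=0 col=6 char='o'
After 4 (l): row=0 col=7 char='l'
After 5 (b): row=0 col=5 char='g'
After 6 (h): row=0 col=4 char='_'
After 7 (k): row=0 col=4 char='_'
After 8 (k): row=0 col=4 char='_'
After 9 (h): row=0 col=3 char='n'
After 10 (l): row=0 col=4 char='_'
After 11 (b): row=0 col=0 char='c'
After 12 (w): row=0 col=5 char='g'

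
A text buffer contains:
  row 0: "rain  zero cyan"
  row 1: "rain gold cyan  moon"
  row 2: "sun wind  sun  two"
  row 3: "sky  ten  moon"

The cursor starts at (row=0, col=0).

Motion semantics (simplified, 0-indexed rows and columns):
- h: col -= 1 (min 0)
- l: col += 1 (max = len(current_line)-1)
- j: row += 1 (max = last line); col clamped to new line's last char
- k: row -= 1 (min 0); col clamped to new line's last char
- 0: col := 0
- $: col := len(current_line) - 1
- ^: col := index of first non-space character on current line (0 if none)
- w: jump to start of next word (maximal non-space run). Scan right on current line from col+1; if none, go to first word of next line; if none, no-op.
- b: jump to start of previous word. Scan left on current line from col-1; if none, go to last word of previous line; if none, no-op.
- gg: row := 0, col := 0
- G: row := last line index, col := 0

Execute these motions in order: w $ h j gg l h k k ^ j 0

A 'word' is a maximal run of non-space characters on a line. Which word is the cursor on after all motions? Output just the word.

After 1 (w): row=0 col=6 char='z'
After 2 ($): row=0 col=14 char='n'
After 3 (h): row=0 col=13 char='a'
After 4 (j): row=1 col=13 char='n'
After 5 (gg): row=0 col=0 char='r'
After 6 (l): row=0 col=1 char='a'
After 7 (h): row=0 col=0 char='r'
After 8 (k): row=0 col=0 char='r'
After 9 (k): row=0 col=0 char='r'
After 10 (^): row=0 col=0 char='r'
After 11 (j): row=1 col=0 char='r'
After 12 (0): row=1 col=0 char='r'

Answer: rain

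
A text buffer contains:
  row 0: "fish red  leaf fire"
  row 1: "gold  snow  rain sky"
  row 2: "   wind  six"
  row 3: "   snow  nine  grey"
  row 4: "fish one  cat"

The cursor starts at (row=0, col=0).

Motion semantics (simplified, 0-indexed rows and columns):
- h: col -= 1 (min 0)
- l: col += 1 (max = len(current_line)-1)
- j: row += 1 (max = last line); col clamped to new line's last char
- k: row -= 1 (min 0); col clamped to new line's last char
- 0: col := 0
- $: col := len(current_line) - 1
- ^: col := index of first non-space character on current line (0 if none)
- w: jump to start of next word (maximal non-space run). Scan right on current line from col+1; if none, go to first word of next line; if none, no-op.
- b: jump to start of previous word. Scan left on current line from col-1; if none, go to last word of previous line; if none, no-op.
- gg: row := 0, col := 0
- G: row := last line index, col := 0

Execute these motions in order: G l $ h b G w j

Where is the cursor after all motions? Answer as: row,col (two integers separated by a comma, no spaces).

After 1 (G): row=4 col=0 char='f'
After 2 (l): row=4 col=1 char='i'
After 3 ($): row=4 col=12 char='t'
After 4 (h): row=4 col=11 char='a'
After 5 (b): row=4 col=10 char='c'
After 6 (G): row=4 col=0 char='f'
After 7 (w): row=4 col=5 char='o'
After 8 (j): row=4 col=5 char='o'

Answer: 4,5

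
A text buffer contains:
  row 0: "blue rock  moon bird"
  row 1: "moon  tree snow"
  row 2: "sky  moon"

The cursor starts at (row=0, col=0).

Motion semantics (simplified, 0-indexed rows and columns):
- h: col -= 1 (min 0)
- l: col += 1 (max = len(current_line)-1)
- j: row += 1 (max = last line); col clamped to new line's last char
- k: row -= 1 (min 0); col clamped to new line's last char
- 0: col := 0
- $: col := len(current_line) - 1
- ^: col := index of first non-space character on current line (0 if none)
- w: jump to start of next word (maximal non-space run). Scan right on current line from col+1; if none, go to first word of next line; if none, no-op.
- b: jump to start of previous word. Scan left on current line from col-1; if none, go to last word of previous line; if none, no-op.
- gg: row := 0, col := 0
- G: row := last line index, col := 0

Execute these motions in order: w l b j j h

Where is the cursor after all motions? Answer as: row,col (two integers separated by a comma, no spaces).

Answer: 2,4

Derivation:
After 1 (w): row=0 col=5 char='r'
After 2 (l): row=0 col=6 char='o'
After 3 (b): row=0 col=5 char='r'
After 4 (j): row=1 col=5 char='_'
After 5 (j): row=2 col=5 char='m'
After 6 (h): row=2 col=4 char='_'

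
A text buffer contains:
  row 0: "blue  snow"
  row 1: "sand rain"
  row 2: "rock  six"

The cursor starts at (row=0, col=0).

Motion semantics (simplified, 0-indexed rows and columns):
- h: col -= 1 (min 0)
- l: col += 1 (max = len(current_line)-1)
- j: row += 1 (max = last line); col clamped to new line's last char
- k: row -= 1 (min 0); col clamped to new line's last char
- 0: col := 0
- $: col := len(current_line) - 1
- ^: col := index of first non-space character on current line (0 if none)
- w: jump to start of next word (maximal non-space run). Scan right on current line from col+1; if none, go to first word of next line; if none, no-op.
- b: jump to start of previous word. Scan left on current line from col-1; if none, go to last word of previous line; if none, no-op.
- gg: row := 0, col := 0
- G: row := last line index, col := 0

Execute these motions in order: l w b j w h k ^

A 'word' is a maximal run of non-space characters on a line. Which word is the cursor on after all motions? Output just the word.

Answer: blue

Derivation:
After 1 (l): row=0 col=1 char='l'
After 2 (w): row=0 col=6 char='s'
After 3 (b): row=0 col=0 char='b'
After 4 (j): row=1 col=0 char='s'
After 5 (w): row=1 col=5 char='r'
After 6 (h): row=1 col=4 char='_'
After 7 (k): row=0 col=4 char='_'
After 8 (^): row=0 col=0 char='b'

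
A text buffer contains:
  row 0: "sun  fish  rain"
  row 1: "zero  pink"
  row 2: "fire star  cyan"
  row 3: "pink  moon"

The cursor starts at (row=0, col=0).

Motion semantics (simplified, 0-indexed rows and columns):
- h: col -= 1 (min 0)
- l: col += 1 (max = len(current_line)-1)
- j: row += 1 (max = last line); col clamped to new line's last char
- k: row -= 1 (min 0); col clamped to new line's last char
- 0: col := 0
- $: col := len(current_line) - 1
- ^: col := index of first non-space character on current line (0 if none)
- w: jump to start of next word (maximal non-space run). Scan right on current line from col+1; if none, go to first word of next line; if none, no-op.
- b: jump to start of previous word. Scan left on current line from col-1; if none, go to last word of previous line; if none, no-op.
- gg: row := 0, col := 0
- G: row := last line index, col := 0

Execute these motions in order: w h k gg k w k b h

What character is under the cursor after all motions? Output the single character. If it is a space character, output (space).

Answer: s

Derivation:
After 1 (w): row=0 col=5 char='f'
After 2 (h): row=0 col=4 char='_'
After 3 (k): row=0 col=4 char='_'
After 4 (gg): row=0 col=0 char='s'
After 5 (k): row=0 col=0 char='s'
After 6 (w): row=0 col=5 char='f'
After 7 (k): row=0 col=5 char='f'
After 8 (b): row=0 col=0 char='s'
After 9 (h): row=0 col=0 char='s'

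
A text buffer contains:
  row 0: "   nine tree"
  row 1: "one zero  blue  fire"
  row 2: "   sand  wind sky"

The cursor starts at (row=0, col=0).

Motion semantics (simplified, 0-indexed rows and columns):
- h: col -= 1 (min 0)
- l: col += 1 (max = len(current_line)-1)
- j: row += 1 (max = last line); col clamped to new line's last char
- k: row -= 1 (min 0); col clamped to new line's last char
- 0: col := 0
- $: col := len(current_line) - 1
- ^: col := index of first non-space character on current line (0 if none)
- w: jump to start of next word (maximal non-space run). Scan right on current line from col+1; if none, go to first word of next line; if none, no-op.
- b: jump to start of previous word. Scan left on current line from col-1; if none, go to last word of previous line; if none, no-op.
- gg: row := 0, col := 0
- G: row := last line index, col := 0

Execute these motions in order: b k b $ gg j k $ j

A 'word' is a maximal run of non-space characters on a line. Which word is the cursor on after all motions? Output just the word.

Answer: blue

Derivation:
After 1 (b): row=0 col=0 char='_'
After 2 (k): row=0 col=0 char='_'
After 3 (b): row=0 col=0 char='_'
After 4 ($): row=0 col=11 char='e'
After 5 (gg): row=0 col=0 char='_'
After 6 (j): row=1 col=0 char='o'
After 7 (k): row=0 col=0 char='_'
After 8 ($): row=0 col=11 char='e'
After 9 (j): row=1 col=11 char='l'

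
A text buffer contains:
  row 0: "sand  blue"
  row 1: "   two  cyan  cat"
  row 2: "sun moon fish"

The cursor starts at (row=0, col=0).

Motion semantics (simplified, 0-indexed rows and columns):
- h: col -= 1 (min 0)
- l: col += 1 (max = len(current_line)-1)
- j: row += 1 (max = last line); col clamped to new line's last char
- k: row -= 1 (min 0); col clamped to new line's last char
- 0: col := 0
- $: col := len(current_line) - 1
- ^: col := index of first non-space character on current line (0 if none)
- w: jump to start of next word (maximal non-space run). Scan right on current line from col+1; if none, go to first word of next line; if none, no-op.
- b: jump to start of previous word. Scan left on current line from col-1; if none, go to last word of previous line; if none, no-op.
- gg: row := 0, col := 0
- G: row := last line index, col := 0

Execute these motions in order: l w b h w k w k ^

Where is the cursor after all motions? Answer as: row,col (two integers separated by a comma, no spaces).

Answer: 0,0

Derivation:
After 1 (l): row=0 col=1 char='a'
After 2 (w): row=0 col=6 char='b'
After 3 (b): row=0 col=0 char='s'
After 4 (h): row=0 col=0 char='s'
After 5 (w): row=0 col=6 char='b'
After 6 (k): row=0 col=6 char='b'
After 7 (w): row=1 col=3 char='t'
After 8 (k): row=0 col=3 char='d'
After 9 (^): row=0 col=0 char='s'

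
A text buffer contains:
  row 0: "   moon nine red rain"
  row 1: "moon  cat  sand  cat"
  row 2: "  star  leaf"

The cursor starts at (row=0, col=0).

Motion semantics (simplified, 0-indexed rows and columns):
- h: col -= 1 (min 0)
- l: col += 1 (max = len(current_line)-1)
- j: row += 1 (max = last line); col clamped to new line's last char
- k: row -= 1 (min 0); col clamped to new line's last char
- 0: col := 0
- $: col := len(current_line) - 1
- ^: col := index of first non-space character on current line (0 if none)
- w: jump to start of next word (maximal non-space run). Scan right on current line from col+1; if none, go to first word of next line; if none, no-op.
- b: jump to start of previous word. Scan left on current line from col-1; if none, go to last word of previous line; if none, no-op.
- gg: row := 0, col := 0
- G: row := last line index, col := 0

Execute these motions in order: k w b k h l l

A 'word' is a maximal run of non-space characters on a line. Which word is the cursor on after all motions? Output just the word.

After 1 (k): row=0 col=0 char='_'
After 2 (w): row=0 col=3 char='m'
After 3 (b): row=0 col=3 char='m'
After 4 (k): row=0 col=3 char='m'
After 5 (h): row=0 col=2 char='_'
After 6 (l): row=0 col=3 char='m'
After 7 (l): row=0 col=4 char='o'

Answer: moon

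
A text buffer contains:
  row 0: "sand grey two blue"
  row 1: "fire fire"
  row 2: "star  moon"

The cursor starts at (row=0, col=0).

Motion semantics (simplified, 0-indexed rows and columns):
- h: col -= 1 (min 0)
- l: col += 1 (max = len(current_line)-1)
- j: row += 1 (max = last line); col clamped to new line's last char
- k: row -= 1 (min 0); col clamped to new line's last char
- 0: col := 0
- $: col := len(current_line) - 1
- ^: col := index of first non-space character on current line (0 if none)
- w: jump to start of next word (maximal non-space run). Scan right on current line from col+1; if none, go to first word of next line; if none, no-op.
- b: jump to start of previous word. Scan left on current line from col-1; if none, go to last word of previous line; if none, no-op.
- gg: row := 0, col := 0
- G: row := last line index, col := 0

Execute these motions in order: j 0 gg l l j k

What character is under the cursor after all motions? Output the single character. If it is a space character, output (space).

Answer: n

Derivation:
After 1 (j): row=1 col=0 char='f'
After 2 (0): row=1 col=0 char='f'
After 3 (gg): row=0 col=0 char='s'
After 4 (l): row=0 col=1 char='a'
After 5 (l): row=0 col=2 char='n'
After 6 (j): row=1 col=2 char='r'
After 7 (k): row=0 col=2 char='n'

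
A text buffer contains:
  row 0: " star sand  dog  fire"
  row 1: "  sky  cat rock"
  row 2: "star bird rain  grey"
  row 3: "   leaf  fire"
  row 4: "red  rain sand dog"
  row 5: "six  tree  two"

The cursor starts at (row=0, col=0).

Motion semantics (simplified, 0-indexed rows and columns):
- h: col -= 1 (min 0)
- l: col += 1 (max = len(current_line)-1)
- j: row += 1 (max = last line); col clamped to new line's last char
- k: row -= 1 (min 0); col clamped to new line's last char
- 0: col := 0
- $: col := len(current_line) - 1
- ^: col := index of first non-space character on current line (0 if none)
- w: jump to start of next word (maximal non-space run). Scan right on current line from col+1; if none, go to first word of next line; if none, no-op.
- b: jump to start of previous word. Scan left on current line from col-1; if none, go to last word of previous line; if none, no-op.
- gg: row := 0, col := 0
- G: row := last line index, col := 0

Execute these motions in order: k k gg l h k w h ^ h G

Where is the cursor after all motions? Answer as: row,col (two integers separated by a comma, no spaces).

Answer: 5,0

Derivation:
After 1 (k): row=0 col=0 char='_'
After 2 (k): row=0 col=0 char='_'
After 3 (gg): row=0 col=0 char='_'
After 4 (l): row=0 col=1 char='s'
After 5 (h): row=0 col=0 char='_'
After 6 (k): row=0 col=0 char='_'
After 7 (w): row=0 col=1 char='s'
After 8 (h): row=0 col=0 char='_'
After 9 (^): row=0 col=1 char='s'
After 10 (h): row=0 col=0 char='_'
After 11 (G): row=5 col=0 char='s'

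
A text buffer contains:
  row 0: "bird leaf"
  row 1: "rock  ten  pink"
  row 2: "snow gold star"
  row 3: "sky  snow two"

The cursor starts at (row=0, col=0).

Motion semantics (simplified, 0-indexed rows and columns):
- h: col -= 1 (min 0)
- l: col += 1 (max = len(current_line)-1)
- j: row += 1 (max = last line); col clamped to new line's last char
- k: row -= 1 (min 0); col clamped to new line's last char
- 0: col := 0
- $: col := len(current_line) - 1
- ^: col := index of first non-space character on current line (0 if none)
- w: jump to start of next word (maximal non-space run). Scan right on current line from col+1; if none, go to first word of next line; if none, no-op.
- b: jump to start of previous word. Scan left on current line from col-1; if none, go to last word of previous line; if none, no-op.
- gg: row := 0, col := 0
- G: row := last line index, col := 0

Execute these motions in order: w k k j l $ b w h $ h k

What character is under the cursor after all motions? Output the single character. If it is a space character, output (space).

After 1 (w): row=0 col=5 char='l'
After 2 (k): row=0 col=5 char='l'
After 3 (k): row=0 col=5 char='l'
After 4 (j): row=1 col=5 char='_'
After 5 (l): row=1 col=6 char='t'
After 6 ($): row=1 col=14 char='k'
After 7 (b): row=1 col=11 char='p'
After 8 (w): row=2 col=0 char='s'
After 9 (h): row=2 col=0 char='s'
After 10 ($): row=2 col=13 char='r'
After 11 (h): row=2 col=12 char='a'
After 12 (k): row=1 col=12 char='i'

Answer: i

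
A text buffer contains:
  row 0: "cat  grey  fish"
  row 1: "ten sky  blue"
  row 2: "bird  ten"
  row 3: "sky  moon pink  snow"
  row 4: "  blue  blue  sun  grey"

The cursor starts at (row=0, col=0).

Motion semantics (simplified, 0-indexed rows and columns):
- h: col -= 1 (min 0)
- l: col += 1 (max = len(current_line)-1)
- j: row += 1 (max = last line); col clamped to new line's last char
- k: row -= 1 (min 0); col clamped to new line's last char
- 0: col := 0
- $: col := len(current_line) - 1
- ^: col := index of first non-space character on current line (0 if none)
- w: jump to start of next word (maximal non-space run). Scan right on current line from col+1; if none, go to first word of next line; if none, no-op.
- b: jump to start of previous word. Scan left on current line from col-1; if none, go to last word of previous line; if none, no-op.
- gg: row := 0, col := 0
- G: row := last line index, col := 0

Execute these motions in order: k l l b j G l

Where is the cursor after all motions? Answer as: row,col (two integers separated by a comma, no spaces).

Answer: 4,1

Derivation:
After 1 (k): row=0 col=0 char='c'
After 2 (l): row=0 col=1 char='a'
After 3 (l): row=0 col=2 char='t'
After 4 (b): row=0 col=0 char='c'
After 5 (j): row=1 col=0 char='t'
After 6 (G): row=4 col=0 char='_'
After 7 (l): row=4 col=1 char='_'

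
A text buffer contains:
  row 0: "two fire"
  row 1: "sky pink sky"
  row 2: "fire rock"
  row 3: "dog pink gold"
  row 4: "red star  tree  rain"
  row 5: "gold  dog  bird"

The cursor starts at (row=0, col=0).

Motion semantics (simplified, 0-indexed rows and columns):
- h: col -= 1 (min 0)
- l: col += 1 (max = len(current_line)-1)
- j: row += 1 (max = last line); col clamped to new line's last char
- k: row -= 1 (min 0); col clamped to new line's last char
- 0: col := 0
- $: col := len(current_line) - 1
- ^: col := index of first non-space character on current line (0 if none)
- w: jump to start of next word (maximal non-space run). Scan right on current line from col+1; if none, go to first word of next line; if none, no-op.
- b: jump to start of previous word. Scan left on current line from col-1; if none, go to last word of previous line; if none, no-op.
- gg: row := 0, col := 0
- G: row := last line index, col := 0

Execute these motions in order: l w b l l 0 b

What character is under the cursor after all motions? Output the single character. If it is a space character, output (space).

After 1 (l): row=0 col=1 char='w'
After 2 (w): row=0 col=4 char='f'
After 3 (b): row=0 col=0 char='t'
After 4 (l): row=0 col=1 char='w'
After 5 (l): row=0 col=2 char='o'
After 6 (0): row=0 col=0 char='t'
After 7 (b): row=0 col=0 char='t'

Answer: t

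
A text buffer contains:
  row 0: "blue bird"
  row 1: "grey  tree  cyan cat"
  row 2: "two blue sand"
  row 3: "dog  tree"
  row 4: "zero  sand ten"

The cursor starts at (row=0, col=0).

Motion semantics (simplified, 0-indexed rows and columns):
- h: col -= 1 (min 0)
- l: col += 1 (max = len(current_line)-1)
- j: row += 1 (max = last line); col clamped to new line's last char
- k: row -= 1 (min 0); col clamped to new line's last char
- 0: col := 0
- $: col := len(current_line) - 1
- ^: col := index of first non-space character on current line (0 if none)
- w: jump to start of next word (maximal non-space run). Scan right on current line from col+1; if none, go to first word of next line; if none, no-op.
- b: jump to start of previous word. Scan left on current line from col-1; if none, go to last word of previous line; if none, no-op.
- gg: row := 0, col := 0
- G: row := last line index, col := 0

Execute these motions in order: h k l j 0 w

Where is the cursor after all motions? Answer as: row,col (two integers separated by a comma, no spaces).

After 1 (h): row=0 col=0 char='b'
After 2 (k): row=0 col=0 char='b'
After 3 (l): row=0 col=1 char='l'
After 4 (j): row=1 col=1 char='r'
After 5 (0): row=1 col=0 char='g'
After 6 (w): row=1 col=6 char='t'

Answer: 1,6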